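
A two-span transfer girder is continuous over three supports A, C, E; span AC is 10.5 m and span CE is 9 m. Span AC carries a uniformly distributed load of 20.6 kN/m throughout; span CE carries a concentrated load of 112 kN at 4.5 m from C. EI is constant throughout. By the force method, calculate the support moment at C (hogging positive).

M_C = 240.1 kN·m

Release continuity at C by inserting a hinge; the redundant is the internal moment M_C. The primary structure is two simply-supported spans AC and CE.
Rotations at C on the released spans (each span's end-slope, ×1/EI):
  span AC: UDL 20.6: wL³/(24EI) = 993.6/EI
  span CE: point load 112 at a = 4.5: Pab(L + b)/(6LEI) = 567/EI
  relative rotation θ_0 = (993.6 + 567)/EI = 1561/EI
A unit hogging moment at C produces rotation L₁/(3EI) + L₂/(3EI) = 6.5/EI.
Compatibility: M_C·(L₁+L₂)/(3EI) = θ_0, giving M_C = 240.1 kN·m (hogging).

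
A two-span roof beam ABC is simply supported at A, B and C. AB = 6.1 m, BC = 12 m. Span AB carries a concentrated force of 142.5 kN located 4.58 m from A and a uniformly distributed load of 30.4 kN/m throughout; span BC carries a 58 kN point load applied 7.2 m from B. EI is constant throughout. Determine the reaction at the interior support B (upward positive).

R_B = 265.7 kN

Insert a hinge at B; M_B is the redundant, and each span becomes simply supported.
Discontinuity in slope at B on the released structure — sum the simple-span end rotations:
  span AB: point load 142.5 at a = 4.58: Pab(L + a)/(6LEI) = 289.5/EI
  span AB: UDL 30.4: wL³/(24EI) = 287.5/EI
  span BC: point load 58 at a = 7.2: Pab(L + b)/(6LEI) = 467.7/EI
  relative rotation θ_0 = (577 + 467.7)/EI = 1045/EI
A unit hogging moment at B produces rotation L₁/(3EI) + L₂/(3EI) = 6.033/EI.
Slope continuity at B: θ_0 = M_B·6.033/EI, so M_B = 1045/6.033 = 173.2 kN·m (hogging).
Span AB, ΣM about A with M_B applied at B: R_B^{AB}·6.1 = 1218 + 173.2, so R_B^{AB} = 228.1 kN and R_A = 327.9 − 228.1 = 99.84 kN.
Span BC, ΣM about C: R_B^{BC}·12 = 278.4 + 173.2, so R_B^{BC} = 37.63 kN and R_C = 58 − 37.63 = 20.37 kN.
R_B = 228.1 + 37.63 = 265.7 kN.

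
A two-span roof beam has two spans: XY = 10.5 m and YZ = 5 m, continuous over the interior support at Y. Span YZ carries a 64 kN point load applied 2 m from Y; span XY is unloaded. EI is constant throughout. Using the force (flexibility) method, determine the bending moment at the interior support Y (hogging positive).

Insert a hinge at Y; M_Y is the redundant, and each span becomes simply supported.
End slopes at the hinge Y, treating each span as simply supported:
  span YZ: point load 64 at a = 2: Pab(L + b)/(6LEI) = 102.4/EI
  relative rotation θ_0 = (0 + 102.4)/EI = 102.4/EI
A unit hogging moment at Y produces rotation L₁/(3EI) + L₂/(3EI) = 5.167/EI.
Compatibility: M_Y·(L₁+L₂)/(3EI) = θ_0, giving M_Y = 19.82 kN·m (hogging).

M_Y = 19.82 kN·m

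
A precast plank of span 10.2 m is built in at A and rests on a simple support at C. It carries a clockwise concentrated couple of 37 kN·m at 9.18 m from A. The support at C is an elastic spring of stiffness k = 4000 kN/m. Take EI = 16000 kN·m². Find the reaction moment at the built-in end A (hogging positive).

Release the roller at C. Primary structure: cantilever fixed at A.
Primary-structure tip deflection at C by superposition:
  clockwise couple 37 at a = 9.18: M₀a(2L − a)/(2EI) = 1905/EI
Flexibility coefficient — unit upward force at C: δ_{CC} = L³/(3EI) = 353.7/EI.
With EI = 16000 kN·m²: δ_0 = 0.11909 m and δ_{CC} = 0.022108 m/kN.
Compatibility — the spring shortens by R_C/k under the reaction it provides: δ_0 − R_C·δ_{CC} = R_C/k. With 1/k = 0.00025 m/kN, R_C = δ_0 / (δ_{CC} + 1/k) = 0.11909 / (0.022108 + 0.00025) = 5.327 kN.
Moment equilibrium about A: M_A = Σ(load moments about A) − R_C·L = 37 − 5.327×10.2 = -17.33 kN·m.

M_A = -17.33 kN·m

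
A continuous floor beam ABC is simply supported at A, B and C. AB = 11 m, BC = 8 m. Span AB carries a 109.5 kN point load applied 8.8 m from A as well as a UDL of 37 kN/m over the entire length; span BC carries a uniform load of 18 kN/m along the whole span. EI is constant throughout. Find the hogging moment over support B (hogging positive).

Release continuity at B by inserting a hinge; the redundant is the internal moment M_B. The primary structure is two simply-supported spans AB and BC.
End slopes at the hinge B, treating each span as simply supported:
  span AB: point load 109.5 at a = 8.8: Pab(L + a)/(6LEI) = 636/EI
  span AB: UDL 37: wL³/(24EI) = 2052/EI
  span BC: UDL 18: wL³/(24EI) = 384/EI
  relative rotation θ_0 = (2688 + 384)/EI = 3072/EI
A unit hogging moment at B produces rotation L₁/(3EI) + L₂/(3EI) = 6.333/EI.
Compatibility: M_B·(L₁+L₂)/(3EI) = θ_0, giving M_B = 485 kN·m (hogging).

M_B = 485 kN·m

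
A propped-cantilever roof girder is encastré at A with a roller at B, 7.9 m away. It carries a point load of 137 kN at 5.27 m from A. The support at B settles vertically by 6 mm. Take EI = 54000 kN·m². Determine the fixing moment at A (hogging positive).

Remove the prop at B; the released (primary) structure is a cantilever built in at A.
Primary-structure tip deflection at B by superposition:
  point load 137 at a = 5.27: Pa²(3L − a)/(6EI) = 11687/EI
Flexibility coefficient — unit upward force at B: δ_{BB} = L³/(3EI) = 164.3/EI.
With EI = 54000 kN·m²: δ_0 = 0.21643 m and δ_{BB} = 0.003043 m/kN.
Compatibility — the beam at B must follow the support down by 0.006 m: δ_0 − R_B·δ_{BB} = 0.006, so R_B = (0.21643 − 0.006)/0.003043 = 69.14 kN.
Moment equilibrium about A: M_A = Σ(load moments about A) − R_B·L = 722 − 69.14×7.9 = 175.8 kN·m.

M_A = 175.8 kN·m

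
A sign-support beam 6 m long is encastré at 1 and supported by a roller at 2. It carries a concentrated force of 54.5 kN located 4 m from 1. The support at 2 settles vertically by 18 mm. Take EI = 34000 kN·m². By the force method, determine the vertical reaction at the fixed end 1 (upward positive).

R_1 = 34.74 kN

Take the reaction at 2 as the redundant and release it; the primary structure is a cantilever fixed at 1.
Primary-structure tip deflection at 2 by superposition:
  point load 54.5 at a = 4: Pa²(3L − a)/(6EI) = 2035/EI
Tip deflection under a unit load at 2: L³/(3EI) = 72/EI.
With EI = 34000 kN·m²: δ_0 = 0.059843 m and δ_{22} = 0.002118 m/kN.
Compatibility — the beam at 2 must follow the support down by 0.018 m: δ_0 − R_2·δ_{22} = 0.018, so R_2 = (0.059843 − 0.018)/0.002118 = 19.76 kN.
Vertical equilibrium: R_1 = ΣP − R_2 = 54.5 − 19.76 = 34.74 kN.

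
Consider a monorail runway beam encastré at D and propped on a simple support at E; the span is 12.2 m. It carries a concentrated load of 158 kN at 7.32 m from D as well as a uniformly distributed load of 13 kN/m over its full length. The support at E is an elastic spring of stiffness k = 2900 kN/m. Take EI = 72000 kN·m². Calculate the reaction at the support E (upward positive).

Choose R_E as the redundant. The primary structure is the cantilever fixed at D.
Free-end deflection of the primary structure under the applied loading (downward +):
  point load 158 at a = 7.32: Pa²(3L − a)/(6EI) = 41314/EI
  UDL 13: wL⁴/(8EI) = 35999/EI
  δ_0 = 77313/EI
Flexibility coefficient — unit upward force at E: δ_{EE} = L³/(3EI) = 605.3/EI.
With EI = 72000 kN·m²: δ_0 = 1.0738 m and δ_{EE} = 0.008407 m/kN.
Compatibility — the spring shortens by R_E/k under the reaction it provides: δ_0 − R_E·δ_{EE} = R_E/k. With 1/k = 0.000345 m/kN, R_E = δ_0 / (δ_{EE} + 1/k) = 1.0738 / (0.008407 + 0.000345) = 122.7 kN.

R_E = 122.7 kN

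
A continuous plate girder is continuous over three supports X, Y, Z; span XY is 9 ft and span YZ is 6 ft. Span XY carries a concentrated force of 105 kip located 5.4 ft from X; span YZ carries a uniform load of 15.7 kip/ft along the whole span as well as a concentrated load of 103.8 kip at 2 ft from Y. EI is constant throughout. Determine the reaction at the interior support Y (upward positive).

R_Y = 230.2 kip

Release continuity at Y by inserting a hinge; the redundant is the internal moment M_Y. The primary structure is two simply-supported spans XY and YZ.
Rotations at Y on the released spans (each span's end-slope, ×1/EI):
  span XY: point load 105 at a = 5.4: Pab(L + a)/(6LEI) = 544.3/EI
  span YZ: UDL 15.7: wL³/(24EI) = 141.3/EI
  span YZ: point load 103.8 at a = 2: Pab(L + b)/(6LEI) = 230.7/EI
  relative rotation θ_0 = (544.3 + 372)/EI = 916.3/EI
A unit hogging moment at Y produces rotation L₁/(3EI) + L₂/(3EI) = 5/EI.
Slope continuity at Y: θ_0 = M_Y·5/EI, so M_Y = 916.3/5 = 183.3 kip·ft (hogging).
Span XY, ΣM about X with M_Y applied at Y: R_Y^{XY}·9 = 567 + 183.3, so R_Y^{XY} = 83.36 kip and R_X = 105 − 83.36 = 21.64 kip.
Span YZ, ΣM about Z: R_Y^{YZ}·6 = 697.8 + 183.3, so R_Y^{YZ} = 146.8 kip and R_Z = 198 − 146.8 = 51.16 kip.
R_Y = 83.36 + 146.8 = 230.2 kip.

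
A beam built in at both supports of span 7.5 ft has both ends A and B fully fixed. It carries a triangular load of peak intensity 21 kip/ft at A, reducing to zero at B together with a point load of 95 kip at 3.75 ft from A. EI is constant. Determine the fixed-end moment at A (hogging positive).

M_A = 148.1 kip·ft

Take the two fixed-end moments M_A, M_B as redundants; the released structure is the simple span AB.
Simple-span end rotations at A and B under the given loads:
  at A: triangular load, peak 21: w₀L³/(45EI) = 196.9/EI
  at B: triangular load, peak 21: 7w₀L³/(360EI) = 172.3/EI
  at A: point load 95 at a = 3.75: Pab(L + b)/(6LEI) = 334/EI
  at B: point load 95 at a = 3.75: Pab(L + a)/(6LEI) = 334/EI
  θ_A0 = 530.9/EI,  θ_B0 = 506.2/EI
Flexibility coefficients: a unit moment at one end gives L/(3EI) there and L/(6EI) at the far end, so f₁₁ = f₂₂ = 2.5/EI and f₁₂ = f₂₁ = 1.25/EI.
Compatibility — zero rotation at each built-in end:
  2.5 M_A + 1.25 M_B = 530.9
  1.25 M_A + 2.5 M_B = 506.2
Solving the pair gives M_A = 148.1 kip·ft and M_B = 128.4 kip·ft (hogging).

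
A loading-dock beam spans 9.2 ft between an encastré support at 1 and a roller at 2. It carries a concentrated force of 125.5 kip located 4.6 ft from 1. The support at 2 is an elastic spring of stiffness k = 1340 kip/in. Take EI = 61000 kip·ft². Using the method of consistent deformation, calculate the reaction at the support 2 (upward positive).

Choose R_2 as the redundant. The primary structure is the cantilever fixed at 1.
Free-end deflection of the primary structure under the applied loading (downward +):
  point load 125.5 at a = 4.6: Pa²(3L − a)/(6EI) = 10180/EI
Flexibility coefficient — unit upward force at 2: δ_{22} = L³/(3EI) = 259.6/EI.
With EI = 61000 kip·ft²: δ_0 = 0.16688 ft and δ_{22} = 0.004255 ft/kip.
Compatibility — the spring shortens by R_2/k under the reaction it provides: δ_0 − R_2·δ_{22} = R_2/k. With 1/k = 1/(1340×12) ft/kip = 0.000062 ft/kip, R_2 = δ_0 / (δ_{22} + 1/k) = 0.16688 / (0.004255 + 0.000062) = 38.65 kip.

R_2 = 38.65 kip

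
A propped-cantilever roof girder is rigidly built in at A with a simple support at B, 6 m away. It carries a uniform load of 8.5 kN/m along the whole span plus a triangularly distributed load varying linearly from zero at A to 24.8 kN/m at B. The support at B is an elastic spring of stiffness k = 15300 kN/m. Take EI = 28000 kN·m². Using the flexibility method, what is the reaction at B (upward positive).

R_B = 58.56 kN

Choose R_B as the redundant. The primary structure is the cantilever fixed at A.
Deflection at B on the released cantilever, summing each load's contribution:
  UDL 8.5: wL⁴/(8EI) = 1377/EI
  triangular load, peak 24.8 at the free end: 11w₀L⁴/(120EI) = 2946/EI
  δ_0 = 4323/EI
Flexibility coefficient — unit upward force at B: δ_{BB} = L³/(3EI) = 72/EI.
With EI = 28000 kN·m²: δ_0 = 0.1544 m and δ_{BB} = 0.002571 m/kN.
Compatibility — the spring shortens by R_B/k under the reaction it provides: δ_0 − R_B·δ_{BB} = R_B/k. With 1/k = 0.000065 m/kN, R_B = δ_0 / (δ_{BB} + 1/k) = 0.1544 / (0.002571 + 0.000065) = 58.56 kN.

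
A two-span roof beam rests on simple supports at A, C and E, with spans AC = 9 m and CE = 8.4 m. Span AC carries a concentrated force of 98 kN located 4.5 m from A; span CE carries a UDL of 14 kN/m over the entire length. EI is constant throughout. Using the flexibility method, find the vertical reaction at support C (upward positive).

R_C = 141.2 kN

Insert a hinge at C; M_C is the redundant, and each span becomes simply supported.
Rotations at C on the released spans (each span's end-slope, ×1/EI):
  span AC: point load 98 at a = 4.5: Pab(L + a)/(6LEI) = 496.1/EI
  span CE: UDL 14: wL³/(24EI) = 345.7/EI
  relative rotation θ_0 = (496.1 + 345.7)/EI = 841.9/EI
A unit hogging moment at C produces rotation L₁/(3EI) + L₂/(3EI) = 5.8/EI.
Compatibility: M_C·(L₁+L₂)/(3EI) = θ_0, giving M_C = 145.1 kN·m (hogging).
Span AC, ΣM about A with M_C applied at C: R_C^{AC}·9 = 441 + 145.1, so R_C^{AC} = 65.13 kN and R_A = 98 − 65.13 = 32.87 kN.
Span CE, ΣM about E: R_C^{CE}·8.4 = 493.9 + 145.1, so R_C^{CE} = 76.08 kN and R_E = 117.6 − 76.08 = 41.52 kN.
R_C = 65.13 + 76.08 = 141.2 kN.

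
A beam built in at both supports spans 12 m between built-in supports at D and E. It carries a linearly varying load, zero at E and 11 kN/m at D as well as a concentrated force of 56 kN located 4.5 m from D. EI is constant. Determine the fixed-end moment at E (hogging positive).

M_E = 111.9 kN·m

Take the two fixed-end moments M_D, M_E as redundants; the released structure is the simple span DE.
On the primary (simply-supported) span, the end slopes from the loading are:
  at D: triangular load, peak 11: w₀L³/(45EI) = 422.4/EI
  at E: triangular load, peak 11: 7w₀L³/(360EI) = 369.6/EI
  at D: point load 56 at a = 4.5: Pab(L + b)/(6LEI) = 511.9/EI
  at E: point load 56 at a = 4.5: Pab(L + a)/(6LEI) = 433.1/EI
  θ_D0 = 934.3/EI,  θ_E0 = 802.7/EI
Flexibility coefficients: a unit moment at one end gives L/(3EI) there and L/(6EI) at the far end, so f₁₁ = f₂₂ = 4/EI and f₁₂ = f₂₁ = 2/EI.
Compatibility — zero rotation at each built-in end:
  4 M_D + 2 M_E = 934.3
  2 M_D + 4 M_E = 802.7
Solving the pair gives M_D = 177.6 kN·m and M_E = 111.9 kN·m (hogging).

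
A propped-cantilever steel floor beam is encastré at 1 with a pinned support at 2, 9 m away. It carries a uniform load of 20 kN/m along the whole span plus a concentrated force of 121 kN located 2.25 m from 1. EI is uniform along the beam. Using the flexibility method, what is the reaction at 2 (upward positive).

R_2 = 77.9 kN

Remove the prop at 2; the released (primary) structure is a cantilever built in at 1.
Downward deflection at the released point 2 due to the loads:
  UDL 20: wL⁴/(8EI) = 16402/EI
  point load 121 at a = 2.25: Pa²(3L − a)/(6EI) = 2527/EI
  δ_0 = 18929/EI
Flexibility coefficient — unit upward force at 2: δ_{22} = L³/(3EI) = 243/EI.
The prop prevents deflection at 2: R_2 = δ_0/δ_{22} = 18929/243 = 77.9 kN.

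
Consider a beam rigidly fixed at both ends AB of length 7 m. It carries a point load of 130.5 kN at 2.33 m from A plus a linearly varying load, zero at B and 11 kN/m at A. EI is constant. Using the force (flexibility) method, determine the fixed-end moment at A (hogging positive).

Release both end moments; the primary structure is a simply-supported span AB with redundants M_A and M_B.
On the primary (simply-supported) span, the end slopes from the loading are:
  at A: point load 130.5 at a = 2.33: Pab(L + b)/(6LEI) = 394.6/EI
  at B: point load 130.5 at a = 2.33: Pab(L + a)/(6LEI) = 315.4/EI
  at A: triangular load, peak 11: w₀L³/(45EI) = 83.84/EI
  at B: triangular load, peak 11: 7w₀L³/(360EI) = 73.36/EI
  θ_A0 = 478.4/EI,  θ_B0 = 388.8/EI
Flexibility coefficients: a unit moment at one end gives L/(3EI) there and L/(6EI) at the far end, so f₁₁ = f₂₂ = 2.333/EI and f₁₂ = f₂₁ = 1.167/EI.
Compatibility — zero rotation at each built-in end:
  2.333 M_A + 1.167 M_B = 478.4
  1.167 M_A + 2.333 M_B = 388.8
Solving the pair gives M_A = 162.3 kN·m and M_B = 85.49 kN·m (hogging).

M_A = 162.3 kN·m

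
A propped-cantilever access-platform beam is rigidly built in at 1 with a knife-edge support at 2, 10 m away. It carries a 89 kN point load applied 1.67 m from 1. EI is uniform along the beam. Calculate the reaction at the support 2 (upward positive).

Remove the prop at 2; the released (primary) structure is a cantilever built in at 1.
Downward deflection at the released point 2 due to the loads:
  point load 89 at a = 1.67: Pa²(3L − a)/(6EI) = 1172/EI
Flexibility coefficient — unit upward force at 2: δ_{22} = L³/(3EI) = 333.3/EI.
Compatibility at 2: δ_0 − R_2·δ_{22} = 0, so R_2 = 1172/333.3 = 3.516 kN.

R_2 = 3.516 kN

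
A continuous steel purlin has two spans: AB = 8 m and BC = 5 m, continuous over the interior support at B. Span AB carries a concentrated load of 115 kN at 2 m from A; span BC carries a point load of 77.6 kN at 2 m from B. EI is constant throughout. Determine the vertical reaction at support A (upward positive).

Release continuity at B by inserting a hinge; the redundant is the internal moment M_B. The primary structure is two simply-supported spans AB and BC.
End slopes at the hinge B, treating each span as simply supported:
  span AB: point load 115 at a = 2: Pab(L + a)/(6LEI) = 287.5/EI
  span BC: point load 77.6 at a = 2: Pab(L + b)/(6LEI) = 124.2/EI
  relative rotation θ_0 = (287.5 + 124.2)/EI = 411.7/EI
A unit hogging moment at B produces rotation L₁/(3EI) + L₂/(3EI) = 4.333/EI.
Compatibility: M_B·(L₁+L₂)/(3EI) = θ_0, giving M_B = 95 kN·m (hogging).
Span AB, ΣM about A with M_B applied at B: R_B^{AB}·8 = 230 + 95, so R_B^{AB} = 40.62 kN and R_A = 115 − 40.62 = 74.38 kN.

R_A = 74.38 kN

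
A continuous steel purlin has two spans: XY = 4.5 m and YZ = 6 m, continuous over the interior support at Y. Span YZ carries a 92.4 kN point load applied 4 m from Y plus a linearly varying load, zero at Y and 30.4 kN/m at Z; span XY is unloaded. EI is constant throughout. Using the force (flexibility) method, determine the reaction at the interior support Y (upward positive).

Release continuity at Y by inserting a hinge; the redundant is the internal moment M_Y. The primary structure is two simply-supported spans XY and YZ.
Rotations at Y on the released spans (each span's end-slope, ×1/EI):
  span YZ: point load 92.4 at a = 4: Pab(L + b)/(6LEI) = 164.3/EI
  span YZ: triangular load, peak 30.4: 7w₀L³/(360EI) = 127.7/EI
  relative rotation θ_0 = (0 + 291.9)/EI = 291.9/EI
A unit hogging moment at Y produces rotation L₁/(3EI) + L₂/(3EI) = 3.5/EI.
Compatibility: M_Y·(L₁+L₂)/(3EI) = θ_0, giving M_Y = 83.41 kN·m (hogging).
Span XY, ΣM about X with M_Y applied at Y: R_Y^{XY}·4.5 = 0 + 83.41, so R_Y^{XY} = 18.54 kN and R_X = 0 − 18.54 = -18.54 kN.
Span YZ, ΣM about Z: R_Y^{YZ}·6 = 367.2 + 83.41, so R_Y^{YZ} = 75.1 kN and R_Z = 183.6 − 75.1 = 108.5 kN.
R_Y = 18.54 + 75.1 = 93.64 kN.

R_Y = 93.64 kN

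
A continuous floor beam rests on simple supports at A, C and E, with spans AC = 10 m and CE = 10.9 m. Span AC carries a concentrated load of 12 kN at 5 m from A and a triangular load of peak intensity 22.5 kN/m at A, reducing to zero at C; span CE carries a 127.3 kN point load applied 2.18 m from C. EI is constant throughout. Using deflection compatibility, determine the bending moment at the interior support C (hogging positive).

M_C = 177.8 kN·m

Insert a hinge at C; M_C is the redundant, and each span becomes simply supported.
Discontinuity in slope at C on the released structure — sum the simple-span end rotations:
  span AC: point load 12 at a = 5: Pab(L + a)/(6LEI) = 75/EI
  span AC: triangular load, peak 22.5: 7w₀L³/(360EI) = 437.5/EI
  span CE: point load 127.3 at a = 2.18: Pab(L + b)/(6LEI) = 726/EI
  relative rotation θ_0 = (512.5 + 726)/EI = 1238/EI
A unit hogging moment at C produces rotation L₁/(3EI) + L₂/(3EI) = 6.967/EI.
Compatibility: M_C·(L₁+L₂)/(3EI) = θ_0, giving M_C = 177.8 kN·m (hogging).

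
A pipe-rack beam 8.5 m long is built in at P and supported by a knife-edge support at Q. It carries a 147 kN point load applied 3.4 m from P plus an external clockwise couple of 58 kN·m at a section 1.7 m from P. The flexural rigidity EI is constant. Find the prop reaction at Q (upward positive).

Release the roller at Q. Primary structure: cantilever fixed at P.
Downward deflection at the released point Q due to the loads:
  point load 147 at a = 3.4: Pa²(3L − a)/(6EI) = 6259/EI
  clockwise couple 58 at a = 1.7: M₀a(2L − a)/(2EI) = 754.3/EI
  δ_0 = 7013/EI
Tip deflection under a unit load at Q: L³/(3EI) = 204.7/EI.
The prop prevents deflection at Q: R_Q = δ_0/δ_{QQ} = 7013/204.7 = 34.26 kN.

R_Q = 34.26 kN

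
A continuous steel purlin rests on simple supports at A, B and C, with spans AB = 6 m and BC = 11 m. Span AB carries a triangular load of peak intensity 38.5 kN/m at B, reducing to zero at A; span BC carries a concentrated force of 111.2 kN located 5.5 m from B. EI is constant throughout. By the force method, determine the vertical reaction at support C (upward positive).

R_C = 39.14 kN

Release continuity at B by inserting a hinge; the redundant is the internal moment M_B. The primary structure is two simply-supported spans AB and BC.
Discontinuity in slope at B on the released structure — sum the simple-span end rotations:
  span AB: triangular load, peak 38.5: w₀L³/(45EI) = 184.8/EI
  span BC: point load 111.2 at a = 5.5: Pab(L + b)/(6LEI) = 841/EI
  relative rotation θ_0 = (184.8 + 841)/EI = 1026/EI
A unit hogging moment at B produces rotation L₁/(3EI) + L₂/(3EI) = 5.667/EI.
Slope continuity at B: θ_0 = M_B·5.667/EI, so M_B = 1026/5.667 = 181 kN·m (hogging).
Span BC, ΣM about C: R_B^{BC}·11 = 611.6 + 181, so R_B^{BC} = 72.06 kN and R_C = 111.2 − 72.06 = 39.14 kN.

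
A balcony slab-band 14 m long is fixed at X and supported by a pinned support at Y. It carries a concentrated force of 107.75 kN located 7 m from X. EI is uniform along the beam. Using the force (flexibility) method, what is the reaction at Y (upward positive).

R_Y = 33.67 kN

Remove the prop at Y; the released (primary) structure is a cantilever built in at X.
Deflection at Y on the released cantilever, summing each load's contribution:
  point load 107.75 at a = 7: Pa²(3L − a)/(6EI) = 30799/EI
Tip deflection under a unit load at Y: L³/(3EI) = 914.7/EI.
The prop prevents deflection at Y: R_Y = δ_0/δ_{YY} = 30799/914.7 = 33.67 kN.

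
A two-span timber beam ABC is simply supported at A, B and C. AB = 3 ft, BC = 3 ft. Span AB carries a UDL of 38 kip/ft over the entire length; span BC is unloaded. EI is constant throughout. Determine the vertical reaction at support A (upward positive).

Insert a hinge at B; M_B is the redundant, and each span becomes simply supported.
Discontinuity in slope at B on the released structure — sum the simple-span end rotations:
  span AB: UDL 38: wL³/(24EI) = 42.75/EI
  relative rotation θ_0 = (42.75 + 0)/EI = 42.75/EI
A unit hogging moment at B produces rotation L₁/(3EI) + L₂/(3EI) = 2/EI.
Slope continuity at B: θ_0 = M_B·2/EI, so M_B = 42.75/2 = 21.38 kip·ft (hogging).
Span AB, ΣM about A with M_B applied at B: R_B^{AB}·3 = 171 + 21.38, so R_B^{AB} = 64.12 kip and R_A = 114 − 64.12 = 49.88 kip.

R_A = 49.88 kip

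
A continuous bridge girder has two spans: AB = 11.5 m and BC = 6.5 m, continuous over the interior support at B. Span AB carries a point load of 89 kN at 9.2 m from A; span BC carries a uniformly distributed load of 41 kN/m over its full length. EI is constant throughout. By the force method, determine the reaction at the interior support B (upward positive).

Release continuity at B by inserting a hinge; the redundant is the internal moment M_B. The primary structure is two simply-supported spans AB and BC.
Discontinuity in slope at B on the released structure — sum the simple-span end rotations:
  span AB: point load 89 at a = 9.2: Pab(L + a)/(6LEI) = 565/EI
  span BC: UDL 41: wL³/(24EI) = 469.2/EI
  relative rotation θ_0 = (565 + 469.2)/EI = 1034/EI
A unit hogging moment at B produces rotation L₁/(3EI) + L₂/(3EI) = 6/EI.
Compatibility: M_B·(L₁+L₂)/(3EI) = θ_0, giving M_B = 172.4 kN·m (hogging).
Span AB, ΣM about A with M_B applied at B: R_B^{AB}·11.5 = 818.8 + 172.4, so R_B^{AB} = 86.19 kN and R_A = 89 − 86.19 = 2.813 kN.
Span BC, ΣM about C: R_B^{BC}·6.5 = 866.1 + 172.4, so R_B^{BC} = 159.8 kN and R_C = 266.5 − 159.8 = 106.7 kN.
R_B = 86.19 + 159.8 = 246 kN.

R_B = 246 kN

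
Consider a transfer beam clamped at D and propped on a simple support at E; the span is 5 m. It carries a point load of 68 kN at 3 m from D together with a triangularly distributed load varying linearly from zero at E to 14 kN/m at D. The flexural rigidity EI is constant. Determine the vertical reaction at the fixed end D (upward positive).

R_D = 66.62 kN

Choose R_E as the redundant. The primary structure is the cantilever fixed at D.
Downward deflection at the released point E due to the loads:
  point load 68 at a = 3: Pa²(3L − a)/(6EI) = 1224/EI
  triangular load, peak 14 at the fixed end: w₀L⁴/(30EI) = 291.7/EI
  δ_0 = 1516/EI
Tip deflection under a unit load at E: L³/(3EI) = 41.67/EI.
Compatibility at E: δ_0 − R_E·δ_{EE} = 0, so R_E = 1516/41.67 = 36.38 kN.
Vertical equilibrium: R_D = ΣP − R_E = 103 − 36.38 = 66.62 kN.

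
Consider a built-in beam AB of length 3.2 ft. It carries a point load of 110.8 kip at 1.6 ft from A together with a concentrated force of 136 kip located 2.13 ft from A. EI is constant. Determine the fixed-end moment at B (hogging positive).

Release both end moments; the primary structure is a simply-supported span AB with redundants M_A and M_B.
On the primary (simply-supported) span, the end slopes from the loading are:
  at A: point load 110.8 at a = 1.6: Pab(L + b)/(6LEI) = 70.91/EI
  at B: point load 110.8 at a = 1.6: Pab(L + a)/(6LEI) = 70.91/EI
  at A: point load 136 at a = 2.13: Pab(L + b)/(6LEI) = 68.93/EI
  at B: point load 136 at a = 2.13: Pab(L + a)/(6LEI) = 86.05/EI
  θ_A0 = 139.8/EI,  θ_B0 = 157/EI
Flexibility coefficients: a unit moment at one end gives L/(3EI) there and L/(6EI) at the far end, so f₁₁ = f₂₂ = 1.067/EI and f₁₂ = f₂₁ = 0.5333/EI.
Compatibility — zero rotation at each built-in end:
  1.067 M_A + 0.5333 M_B = 139.8
  0.5333 M_A + 1.067 M_B = 157
Solving the pair gives M_A = 76.71 kip·ft and M_B = 108.8 kip·ft (hogging).

M_B = 108.8 kip·ft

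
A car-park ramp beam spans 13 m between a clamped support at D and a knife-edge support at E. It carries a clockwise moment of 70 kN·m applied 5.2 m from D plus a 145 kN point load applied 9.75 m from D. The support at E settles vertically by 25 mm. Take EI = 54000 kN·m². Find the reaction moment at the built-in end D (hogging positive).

M_D = 247.7 kN·m

Take the reaction at E as the redundant and release it; the primary structure is a cantilever fixed at D.
Downward deflection at the released point E due to the loads:
  clockwise couple 70 at a = 5.2: M₀a(2L − a)/(2EI) = 3786/EI
  point load 145 at a = 9.75: Pa²(3L − a)/(6EI) = 67197/EI
  δ_0 = 70983/EI
Tip deflection under a unit load at E: L³/(3EI) = 732.3/EI.
With EI = 54000 kN·m²: δ_0 = 1.3145 m and δ_{EE} = 0.013562 m/kN.
Compatibility — the beam at E must follow the support down by 0.025 m: δ_0 − R_E·δ_{EE} = 0.025, so R_E = (1.3145 − 0.025)/0.013562 = 95.08 kN.
Moment equilibrium about D: M_D = Σ(load moments about D) − R_E·L = 1484 − 95.08×13 = 247.7 kN·m.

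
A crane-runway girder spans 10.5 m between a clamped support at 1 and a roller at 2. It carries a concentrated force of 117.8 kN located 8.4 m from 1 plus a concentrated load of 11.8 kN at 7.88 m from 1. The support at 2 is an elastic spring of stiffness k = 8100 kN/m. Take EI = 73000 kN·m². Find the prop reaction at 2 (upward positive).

R_2 = 88.34 kN

Take the reaction at 2 as the redundant and release it; the primary structure is a cantilever fixed at 1.
Deflection at 2 on the released cantilever, summing each load's contribution:
  point load 117.8 at a = 8.4: Pa²(3L − a)/(6EI) = 32001/EI
  point load 11.8 at a = 7.88: Pa²(3L − a)/(6EI) = 2884/EI
  δ_0 = 34886/EI
Tip deflection under a unit load at 2: L³/(3EI) = 385.9/EI.
With EI = 73000 kN·m²: δ_0 = 0.47788 m and δ_{22} = 0.005286 m/kN.
Compatibility — the spring shortens by R_2/k under the reaction it provides: δ_0 − R_2·δ_{22} = R_2/k. With 1/k = 0.000123 m/kN, R_2 = δ_0 / (δ_{22} + 1/k) = 0.47788 / (0.005286 + 0.000123) = 88.34 kN.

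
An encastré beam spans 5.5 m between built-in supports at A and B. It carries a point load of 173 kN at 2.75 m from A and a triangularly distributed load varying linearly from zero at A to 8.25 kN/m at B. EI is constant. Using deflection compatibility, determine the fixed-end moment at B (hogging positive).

M_B = 131.4 kN·m

Release both end moments; the primary structure is a simply-supported span AB with redundants M_A and M_B.
End rotations of the released simple span under the applied load (×1/EI):
  at A: point load 173 at a = 2.75: Pab(L + b)/(6LEI) = 327.1/EI
  at B: point load 173 at a = 2.75: Pab(L + a)/(6LEI) = 327.1/EI
  at A: triangular load, peak 8.25: 7w₀L³/(360EI) = 26.69/EI
  at B: triangular load, peak 8.25: w₀L³/(45EI) = 30.5/EI
  θ_A0 = 353.8/EI,  θ_B0 = 357.6/EI
Flexibility coefficients: a unit moment at one end gives L/(3EI) there and L/(6EI) at the far end, so f₁₁ = f₂₂ = 1.833/EI and f₁₂ = f₂₁ = 0.9167/EI.
Compatibility — zero rotation at each built-in end:
  1.833 M_A + 0.9167 M_B = 353.8
  0.9167 M_A + 1.833 M_B = 357.6
Solving the pair gives M_A = 127.3 kN·m and M_B = 131.4 kN·m (hogging).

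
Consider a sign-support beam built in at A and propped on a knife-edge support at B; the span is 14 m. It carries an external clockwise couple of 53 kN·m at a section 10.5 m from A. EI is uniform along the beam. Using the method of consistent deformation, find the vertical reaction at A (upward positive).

Release the roller at B. Primary structure: cantilever fixed at A.
Primary-structure tip deflection at B by superposition:
  clockwise couple 53 at a = 10.5: M₀a(2L − a)/(2EI) = 4869/EI
Tip deflection under a unit load at B: L³/(3EI) = 914.7/EI.
Compatibility at B: δ_0 − R_B·δ_{BB} = 0, so R_B = 4869/914.7 = 5.324 kN.
Vertical equilibrium: R_A = ΣP − R_B = 0 − 5.324 = -5.324 kN.

R_A = -5.324 kN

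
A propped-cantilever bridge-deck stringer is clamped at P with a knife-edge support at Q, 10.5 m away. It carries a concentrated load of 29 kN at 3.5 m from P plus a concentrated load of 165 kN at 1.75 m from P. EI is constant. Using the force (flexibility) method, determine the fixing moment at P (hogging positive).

Take the reaction at Q as the redundant and release it; the primary structure is a cantilever fixed at P.
Downward deflection at the released point Q due to the loads:
  point load 29 at a = 3.5: Pa²(3L − a)/(6EI) = 1658/EI
  point load 165 at a = 1.75: Pa²(3L − a)/(6EI) = 2506/EI
  δ_0 = 4163/EI
Flexibility coefficient — unit upward force at Q: δ_{QQ} = L³/(3EI) = 385.9/EI.
The prop prevents deflection at Q: R_Q = δ_0/δ_{QQ} = 4163/385.9 = 10.79 kN.
Moment equilibrium about P: M_P = Σ(load moments about P) − R_Q·L = 390.2 − 10.79×10.5 = 277 kN·m.

M_P = 277 kN·m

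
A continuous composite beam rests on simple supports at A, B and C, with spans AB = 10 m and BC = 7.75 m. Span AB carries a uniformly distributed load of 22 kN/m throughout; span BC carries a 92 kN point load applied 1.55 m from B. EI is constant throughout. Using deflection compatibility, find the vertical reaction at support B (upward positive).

Insert a hinge at B; M_B is the redundant, and each span becomes simply supported.
Rotations at B on the released spans (each span's end-slope, ×1/EI):
  span AB: UDL 22: wL³/(24EI) = 916.7/EI
  span BC: point load 92 at a = 1.55: Pab(L + b)/(6LEI) = 265.2/EI
  relative rotation θ_0 = (916.7 + 265.2)/EI = 1182/EI
A unit hogging moment at B produces rotation L₁/(3EI) + L₂/(3EI) = 5.917/EI.
Slope continuity at B: θ_0 = M_B·5.917/EI, so M_B = 1182/5.917 = 199.8 kN·m (hogging).
Span AB, ΣM about A with M_B applied at B: R_B^{AB}·10 = 1100 + 199.8, so R_B^{AB} = 130 kN and R_A = 220 − 130 = 90.02 kN.
Span BC, ΣM about C: R_B^{BC}·7.75 = 570.4 + 199.8, so R_B^{BC} = 99.38 kN and R_C = 92 − 99.38 = -7.375 kN.
R_B = 130 + 99.38 = 229.4 kN.

R_B = 229.4 kN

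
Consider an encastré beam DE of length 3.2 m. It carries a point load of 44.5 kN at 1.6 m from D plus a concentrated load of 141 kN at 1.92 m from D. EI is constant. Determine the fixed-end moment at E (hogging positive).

M_E = 82.77 kN·m

Take the two fixed-end moments M_D, M_E as redundants; the released structure is the simple span DE.
End rotations of the released simple span under the applied load (×1/EI):
  at D: point load 44.5 at a = 1.6: Pab(L + b)/(6LEI) = 28.48/EI
  at E: point load 44.5 at a = 1.6: Pab(L + a)/(6LEI) = 28.48/EI
  at D: point load 141 at a = 1.92: Pab(L + b)/(6LEI) = 80.86/EI
  at E: point load 141 at a = 1.92: Pab(L + a)/(6LEI) = 92.41/EI
  θ_D0 = 109.3/EI,  θ_E0 = 120.9/EI
Flexibility coefficients: a unit moment at one end gives L/(3EI) there and L/(6EI) at the far end, so f₁₁ = f₂₂ = 1.067/EI and f₁₂ = f₂₁ = 0.5333/EI.
Compatibility — zero rotation at each built-in end:
  1.067 M_D + 0.5333 M_E = 109.3
  0.5333 M_D + 1.067 M_E = 120.9
Solving the pair gives M_D = 61.12 kN·m and M_E = 82.77 kN·m (hogging).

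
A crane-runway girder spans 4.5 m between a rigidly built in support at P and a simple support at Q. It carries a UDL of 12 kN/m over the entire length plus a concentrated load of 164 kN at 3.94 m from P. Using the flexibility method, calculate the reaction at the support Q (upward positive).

Take the reaction at Q as the redundant and release it; the primary structure is a cantilever fixed at P.
Primary-structure tip deflection at Q by superposition:
  UDL 12: wL⁴/(8EI) = 615.1/EI
  point load 164 at a = 3.94: Pa²(3L − a)/(6EI) = 4056/EI
  δ_0 = 4672/EI
Tip deflection under a unit load at Q: L³/(3EI) = 30.38/EI.
The prop prevents deflection at Q: R_Q = δ_0/δ_{QQ} = 4672/30.38 = 153.8 kN.

R_Q = 153.8 kN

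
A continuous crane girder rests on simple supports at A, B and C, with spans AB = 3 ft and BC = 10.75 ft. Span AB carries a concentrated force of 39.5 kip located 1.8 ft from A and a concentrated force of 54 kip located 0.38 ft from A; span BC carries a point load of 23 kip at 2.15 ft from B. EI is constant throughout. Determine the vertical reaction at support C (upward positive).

R_C = 1.344 kip

Take M_B as the redundant. Released structure: two simple spans AB and BC with a hinge at B.
Rotations at B on the released spans (each span's end-slope, ×1/EI):
  span AB: point load 39.5 at a = 1.8: Pab(L + a)/(6LEI) = 22.75/EI
  span AB: point load 54 at a = 0.38: Pab(L + a)/(6LEI) = 10.1/EI
  span BC: point load 23 at a = 2.15: Pab(L + b)/(6LEI) = 127.6/EI
  relative rotation θ_0 = (32.85 + 127.6)/EI = 160.4/EI
A unit hogging moment at B produces rotation L₁/(3EI) + L₂/(3EI) = 4.583/EI.
Slope continuity at B: θ_0 = M_B·4.583/EI, so M_B = 160.4/4.583 = 35 kip·ft (hogging).
Span BC, ΣM about C: R_B^{BC}·10.75 = 197.8 + 35, so R_B^{BC} = 21.66 kip and R_C = 23 − 21.66 = 1.344 kip.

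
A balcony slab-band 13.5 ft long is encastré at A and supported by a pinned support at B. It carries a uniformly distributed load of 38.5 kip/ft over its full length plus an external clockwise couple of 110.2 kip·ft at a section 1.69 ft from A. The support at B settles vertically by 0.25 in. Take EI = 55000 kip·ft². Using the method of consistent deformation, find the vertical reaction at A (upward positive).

Release the roller at B. Primary structure: cantilever fixed at A.
Downward deflection at the released point B due to the loads:
  UDL 38.5: wL⁴/(8EI) = 159847/EI
  clockwise couple 110.2 at a = 1.69: M₀a(2L − a)/(2EI) = 2357/EI
  δ_0 = 162204/EI
Tip deflection under a unit load at B: L³/(3EI) = 820.1/EI.
With EI = 55000 kip·ft²: δ_0 = 2.9492 ft and δ_{BB} = 0.014911 ft/kip.
Compatibility — the beam at B must follow the support down by 0.02083 ft: δ_0 − R_B·δ_{BB} = 0.02083, so R_B = (2.9492 − 0.02083)/0.014911 = 196.4 kip.
Vertical equilibrium: R_A = ΣP − R_B = 519.8 − 196.4 = 323.4 kip.

R_A = 323.4 kip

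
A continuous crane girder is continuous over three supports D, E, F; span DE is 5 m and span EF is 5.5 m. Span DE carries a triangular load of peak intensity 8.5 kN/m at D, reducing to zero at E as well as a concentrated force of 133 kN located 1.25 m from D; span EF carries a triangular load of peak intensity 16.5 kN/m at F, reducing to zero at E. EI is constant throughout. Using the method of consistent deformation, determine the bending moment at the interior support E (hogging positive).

Release continuity at E by inserting a hinge; the redundant is the internal moment M_E. The primary structure is two simply-supported spans DE and EF.
End slopes at the hinge E, treating each span as simply supported:
  span DE: triangular load, peak 8.5: 7w₀L³/(360EI) = 20.66/EI
  span DE: point load 133 at a = 1.25: Pab(L + a)/(6LEI) = 129.9/EI
  span EF: triangular load, peak 16.5: 7w₀L³/(360EI) = 53.38/EI
  relative rotation θ_0 = (150.5 + 53.38)/EI = 203.9/EI
A unit hogging moment at E produces rotation L₁/(3EI) + L₂/(3EI) = 3.5/EI.
Slope continuity at E: θ_0 = M_E·3.5/EI, so M_E = 203.9/3.5 = 58.26 kN·m (hogging).

M_E = 58.26 kN·m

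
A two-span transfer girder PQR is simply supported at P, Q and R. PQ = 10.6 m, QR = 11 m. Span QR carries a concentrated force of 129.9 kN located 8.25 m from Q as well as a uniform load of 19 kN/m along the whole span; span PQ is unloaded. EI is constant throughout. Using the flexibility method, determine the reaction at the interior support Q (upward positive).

R_Q = 179.9 kN

Insert a hinge at Q; M_Q is the redundant, and each span becomes simply supported.
Rotations at Q on the released spans (each span's end-slope, ×1/EI):
  span QR: point load 129.9 at a = 8.25: Pab(L + b)/(6LEI) = 614/EI
  span QR: UDL 19: wL³/(24EI) = 1054/EI
  relative rotation θ_0 = (0 + 1668)/EI = 1668/EI
A unit hogging moment at Q produces rotation L₁/(3EI) + L₂/(3EI) = 7.2/EI.
Slope continuity at Q: θ_0 = M_Q·7.2/EI, so M_Q = 1668/7.2 = 231.6 kN·m (hogging).
Span PQ, ΣM about P with M_Q applied at Q: R_Q^{PQ}·10.6 = 0 + 231.6, so R_Q^{PQ} = 21.85 kN and R_P = 0 − 21.85 = -21.85 kN.
Span QR, ΣM about R: R_Q^{QR}·11 = 1507 + 231.6, so R_Q^{QR} = 158 kN and R_R = 338.9 − 158 = 180.9 kN.
R_Q = 21.85 + 158 = 179.9 kN.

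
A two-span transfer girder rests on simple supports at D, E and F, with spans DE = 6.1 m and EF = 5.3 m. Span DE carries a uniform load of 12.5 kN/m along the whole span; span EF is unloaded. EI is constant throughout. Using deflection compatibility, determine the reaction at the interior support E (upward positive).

Insert a hinge at E; M_E is the redundant, and each span becomes simply supported.
Discontinuity in slope at E on the released structure — sum the simple-span end rotations:
  span DE: UDL 12.5: wL³/(24EI) = 118.2/EI
  relative rotation θ_0 = (118.2 + 0)/EI = 118.2/EI
A unit hogging moment at E produces rotation L₁/(3EI) + L₂/(3EI) = 3.8/EI.
Compatibility: M_E·(L₁+L₂)/(3EI) = θ_0, giving M_E = 31.11 kN·m (hogging).
Span DE, ΣM about D with M_E applied at E: R_E^{DE}·6.1 = 232.6 + 31.11, so R_E^{DE} = 43.23 kN and R_D = 76.25 − 43.23 = 33.02 kN.
Span EF, ΣM about F: R_E^{EF}·5.3 = 0 + 31.11, so R_E^{EF} = 5.87 kN and R_F = 0 − 5.87 = -5.87 kN.
R_E = 43.23 + 5.87 = 49.09 kN.

R_E = 49.09 kN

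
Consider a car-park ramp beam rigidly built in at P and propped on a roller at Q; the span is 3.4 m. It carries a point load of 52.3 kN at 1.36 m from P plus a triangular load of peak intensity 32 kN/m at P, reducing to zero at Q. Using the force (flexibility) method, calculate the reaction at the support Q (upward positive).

Release the roller at Q. Primary structure: cantilever fixed at P.
Primary-structure tip deflection at Q by superposition:
  point load 52.3 at a = 1.36: Pa²(3L − a)/(6EI) = 142.5/EI
  triangular load, peak 32 at the fixed end: w₀L⁴/(30EI) = 142.5/EI
  δ_0 = 285.1/EI
Tip deflection under a unit load at Q: L³/(3EI) = 13.1/EI.
The prop prevents deflection at Q: R_Q = δ_0/δ_{QQ} = 285.1/13.1 = 21.76 kN.

R_Q = 21.76 kN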